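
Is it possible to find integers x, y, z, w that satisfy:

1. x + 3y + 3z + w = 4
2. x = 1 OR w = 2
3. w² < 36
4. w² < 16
Yes

Take x = 1, y = 1, z = 0, w = 0. Substituting into each constraint:
  (1) 1 + 3(1) + 3(0) + 0 = 4 ✓
  (2) x = 1, target 1 ✓ (first branch holds)
  (3) w² = (0)² = 0, and 0 < 36 ✓
  (4) w² = (0)² = 0, and 0 < 16 ✓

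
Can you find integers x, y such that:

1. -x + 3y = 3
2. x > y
Yes

Take x = 3, y = 2. Substituting into each constraint:
  (1) (-3) + 3(2) = 3 ✓
  (2) 3 > 2 ✓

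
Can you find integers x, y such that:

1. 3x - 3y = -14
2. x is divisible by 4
No

Even the single constraint (3x - 3y = -14) is infeasible over the integers.

  - 3x - 3y = -14: every term on the left is divisible by 3, so the LHS ≡ 0 (mod 3), but the RHS -14 is not — no integer solution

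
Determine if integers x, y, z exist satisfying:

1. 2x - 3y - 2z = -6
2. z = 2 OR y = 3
Yes

Take x = 2, y = 2, z = 2. Substituting into each constraint:
  (1) 2(2) - 3(2) - 2(2) = -6 ✓
  (2) z = 2, target 2 ✓ (first branch holds)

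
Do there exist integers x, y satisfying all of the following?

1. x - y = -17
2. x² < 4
Yes

Take x = 0, y = 17. Substituting into each constraint:
  (1) 0 + (-17) = -17 ✓
  (2) x² = (0)² = 0, and 0 < 4 ✓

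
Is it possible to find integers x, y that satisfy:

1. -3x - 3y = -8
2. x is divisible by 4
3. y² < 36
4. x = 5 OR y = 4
No

Even the single constraint (-3x - 3y = -8) is infeasible over the integers.

  - -3x - 3y = -8: every term on the left is divisible by 3, so the LHS ≡ 0 (mod 3), but the RHS -8 is not — no integer solution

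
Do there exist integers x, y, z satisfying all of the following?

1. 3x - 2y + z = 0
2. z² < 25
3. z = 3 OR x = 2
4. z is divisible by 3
Yes

Take x = 2, y = 3, z = 0. Substituting into each constraint:
  (1) 3(2) - 2(3) + 0 = 0 ✓
  (2) z² = (0)² = 0, and 0 < 25 ✓
  (3) x = 2, target 2 ✓ (second branch holds)
  (4) 0 = 3 × 0, remainder 0 ✓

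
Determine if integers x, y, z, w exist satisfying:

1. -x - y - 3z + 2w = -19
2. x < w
Yes

Take x = 0, y = 0, z = 7, w = 1. Substituting into each constraint:
  (1) 0 + 0 - 3(7) + 2(1) = -19 ✓
  (2) 0 < 1 ✓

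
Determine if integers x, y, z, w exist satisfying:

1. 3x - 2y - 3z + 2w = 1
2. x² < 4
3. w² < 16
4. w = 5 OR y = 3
Yes

Take x = 1, y = 3, z = 0, w = 2. Substituting into each constraint:
  (1) 3(1) - 2(3) - 3(0) + 2(2) = 1 ✓
  (2) x² = (1)² = 1, and 1 < 4 ✓
  (3) w² = (2)² = 4, and 4 < 16 ✓
  (4) y = 3, target 3 ✓ (second branch holds)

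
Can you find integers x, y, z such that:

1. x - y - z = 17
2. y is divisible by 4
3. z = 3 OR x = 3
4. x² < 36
Yes

Take x = 3, y = 0, z = -14. Substituting into each constraint:
  (1) 3 + 0 + 14 = 17 ✓
  (2) 0 = 4 × 0, remainder 0 ✓
  (3) x = 3, target 3 ✓ (second branch holds)
  (4) x² = (3)² = 9, and 9 < 36 ✓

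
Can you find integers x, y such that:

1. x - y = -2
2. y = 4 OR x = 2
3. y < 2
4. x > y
No

A contradictory subset is {x - y = -2, x > y}. No integer assignment can satisfy these jointly:

  - x - y = -2: is a linear equation tying the variables together
  - x > y: bounds one variable relative to another variable

From the equation, x − y = -2, i.e. x − y = -2; but x > y requires x − y ≥ 1. Contradiction.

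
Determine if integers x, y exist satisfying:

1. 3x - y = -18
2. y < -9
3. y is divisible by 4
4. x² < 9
No

A contradictory subset is {3x - y = -18, y < -9, x² < 9}. No integer assignment can satisfy these jointly:

  - 3x - y = -18: is a linear equation tying the variables together
  - y < -9: bounds one variable relative to a constant
  - x² < 9: restricts x to |x| ≤ 2

Range argument: with x ∈ [-2, 2], y ∈ [−∞, -10], the left side of the equation is at least 4, but the right side is -18 < 4. No integer solution exists.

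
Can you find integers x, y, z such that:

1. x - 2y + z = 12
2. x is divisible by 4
Yes

Take x = 0, y = 0, z = 12. Substituting into each constraint:
  (1) 0 - 2(0) + 12 = 12 ✓
  (2) 0 = 4 × 0, remainder 0 ✓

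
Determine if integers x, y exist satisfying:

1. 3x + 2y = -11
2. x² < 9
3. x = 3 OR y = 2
No

The full constraint system is jointly infeasible over the integers. Each constraint and what it forces:

  - 3x + 2y = -11: is a linear equation tying the variables together
  - x² < 9: restricts x to |x| ≤ 2
  - x = 3 OR y = 2: forces a choice: either x = 3 or y = 2

Split on the disjunction (x = 3 OR y = 2):
  • If x = 3: this contradicts x² < 9, which requires |x| ≤ 2.
  • If y = 2: the equation forces x = -5, but x² < 9 requires |x| ≤ 2.
Both branches are infeasible, so the system has no integer solution.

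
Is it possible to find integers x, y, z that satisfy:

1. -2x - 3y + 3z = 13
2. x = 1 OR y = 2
Yes

Take x = 1, y = 0, z = 5. Substituting into each constraint:
  (1) -2(1) - 3(0) + 3(5) = 13 ✓
  (2) x = 1, target 1 ✓ (first branch holds)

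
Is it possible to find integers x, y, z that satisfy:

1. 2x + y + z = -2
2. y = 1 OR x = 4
Yes

Take x = 4, y = 0, z = -10. Substituting into each constraint:
  (1) 2(4) + 0 + (-10) = -2 ✓
  (2) x = 4, target 4 ✓ (second branch holds)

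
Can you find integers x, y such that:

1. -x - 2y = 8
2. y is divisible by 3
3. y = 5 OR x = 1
No

The full constraint system is jointly infeasible over the integers. Each constraint and what it forces:

  - -x - 2y = 8: is a linear equation tying the variables together
  - y is divisible by 3: restricts y to multiples of 3
  - y = 5 OR x = 1: forces a choice: either y = 5 or x = 1

Split on the disjunction (y = 5 OR x = 1):
  • If y = 5: this contradicts the divisibility constraint — 5 is not a multiple of 3.
  • If x = 1: with x = 1, writing y = 3y', every remaining term of the linear equation is divisible by 6, so the left side is ≡ 0 (mod 6); but the right side 9 ≡ 3 (mod 6). No integers can satisfy it.
Both branches are infeasible, so the system has no integer solution.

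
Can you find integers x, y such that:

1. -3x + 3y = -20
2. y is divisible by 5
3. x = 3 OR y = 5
No

Even the single constraint (-3x + 3y = -20) is infeasible over the integers.

  - -3x + 3y = -20: every term on the left is divisible by 3, so the LHS ≡ 0 (mod 3), but the RHS -20 is not — no integer solution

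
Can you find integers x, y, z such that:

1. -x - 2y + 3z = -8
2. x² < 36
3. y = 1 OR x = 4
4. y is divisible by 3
No

A contradictory subset is {-x - 2y + 3z = -8, y = 1 OR x = 4, y is divisible by 3}. No integer assignment can satisfy these jointly:

  - -x - 2y + 3z = -8: is a linear equation tying the variables together
  - y = 1 OR x = 4: forces a choice: either y = 1 or x = 4
  - y is divisible by 3: restricts y to multiples of 3

Split on the disjunction (y = 1 OR x = 4):
  • If y = 1: this contradicts the divisibility constraint — 1 is not a multiple of 3.
  • If x = 4: with x = 4, writing y = 3y', every remaining term of the linear equation is divisible by 3, so the left side is ≡ 0 (mod 3); but the right side -4 ≡ 2 (mod 3). No integers can satisfy it.
Both branches are infeasible, so the system has no integer solution.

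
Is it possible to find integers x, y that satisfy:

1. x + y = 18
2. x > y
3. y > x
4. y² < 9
No

A contradictory subset is {x > y, y > x}. No integer assignment can satisfy these jointly:

  - x > y: bounds one variable relative to another variable
  - y > x: bounds one variable relative to another variable

Direct contradiction: x > y and y > x cannot both hold.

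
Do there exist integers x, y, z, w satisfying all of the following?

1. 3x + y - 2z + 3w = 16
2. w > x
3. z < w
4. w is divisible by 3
Yes

Take x = -1, y = 17, z = -1, w = 0. Substituting into each constraint:
  (1) 3(-1) + 17 - 2(-1) + 3(0) = 16 ✓
  (2) 0 > -1 ✓
  (3) -1 < 0 ✓
  (4) 0 = 3 × 0, remainder 0 ✓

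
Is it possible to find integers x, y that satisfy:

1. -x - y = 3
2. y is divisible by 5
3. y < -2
Yes

Take x = 2, y = -5. Substituting into each constraint:
  (1) (-2) + 5 = 3 ✓
  (2) -5 = 5 × -1, remainder 0 ✓
  (3) -5 < -2 ✓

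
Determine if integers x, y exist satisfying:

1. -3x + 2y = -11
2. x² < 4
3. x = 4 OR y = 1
No

The full constraint system is jointly infeasible over the integers. Each constraint and what it forces:

  - -3x + 2y = -11: is a linear equation tying the variables together
  - x² < 4: restricts x to |x| ≤ 1
  - x = 4 OR y = 1: forces a choice: either x = 4 or y = 1

Split on the disjunction (x = 4 OR y = 1):
  • If x = 4: this contradicts x² < 4, which requires |x| ≤ 1.
  • If y = 1: with y = 1, every remaining term of the linear equation is divisible by 3, so the left side is ≡ 0 (mod 3); but the right side -13 ≡ 2 (mod 3). No integers can satisfy it.
Both branches are infeasible, so the system has no integer solution.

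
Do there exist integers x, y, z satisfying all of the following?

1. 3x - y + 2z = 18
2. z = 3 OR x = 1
Yes

Take x = 1, y = 1, z = 8. Substituting into each constraint:
  (1) 3(1) + (-1) + 2(8) = 18 ✓
  (2) x = 1, target 1 ✓ (second branch holds)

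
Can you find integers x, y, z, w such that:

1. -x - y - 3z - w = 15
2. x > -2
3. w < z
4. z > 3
Yes

Take x = 0, y = -27, z = 4, w = 0. Substituting into each constraint:
  (1) 0 + 27 - 3(4) + 0 = 15 ✓
  (2) 0 > -2 ✓
  (3) 0 < 4 ✓
  (4) 4 > 3 ✓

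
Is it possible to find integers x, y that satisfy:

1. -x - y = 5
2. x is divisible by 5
Yes

Take x = 0, y = -5. Substituting into each constraint:
  (1) 0 + 5 = 5 ✓
  (2) 0 = 5 × 0, remainder 0 ✓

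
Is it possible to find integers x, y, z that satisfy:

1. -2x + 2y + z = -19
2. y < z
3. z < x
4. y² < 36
Yes

Take x = 18, y = 0, z = 17. Substituting into each constraint:
  (1) -2(18) + 2(0) + 17 = -19 ✓
  (2) 0 < 17 ✓
  (3) 17 < 18 ✓
  (4) y² = (0)² = 0, and 0 < 36 ✓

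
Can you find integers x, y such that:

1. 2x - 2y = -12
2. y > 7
Yes

Take x = 2, y = 8. Substituting into each constraint:
  (1) 2(2) - 2(8) = -12 ✓
  (2) 8 > 7 ✓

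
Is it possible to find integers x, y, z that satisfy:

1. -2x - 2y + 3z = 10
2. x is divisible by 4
Yes

Take x = 0, y = -5, z = 0. Substituting into each constraint:
  (1) -2(0) - 2(-5) + 3(0) = 10 ✓
  (2) 0 = 4 × 0, remainder 0 ✓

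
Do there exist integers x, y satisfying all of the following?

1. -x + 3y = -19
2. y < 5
Yes

Take x = 1, y = -6. Substituting into each constraint:
  (1) (-1) + 3(-6) = -19 ✓
  (2) -6 < 5 ✓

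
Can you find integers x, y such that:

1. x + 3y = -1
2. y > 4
Yes

Take x = -16, y = 5. Substituting into each constraint:
  (1) (-16) + 3(5) = -1 ✓
  (2) 5 > 4 ✓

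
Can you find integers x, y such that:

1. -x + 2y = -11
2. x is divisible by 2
No

The full constraint system is jointly infeasible over the integers. Each constraint and what it forces:

  - -x + 2y = -11: is a linear equation tying the variables together
  - x is divisible by 2: restricts x to multiples of 2

Modular obstruction: writing x = 2x', every remaining term of the linear equation is divisible by 2, so the left side is ≡ 0 (mod 2); but the right side -11 ≡ 1 (mod 2). No integers can satisfy it.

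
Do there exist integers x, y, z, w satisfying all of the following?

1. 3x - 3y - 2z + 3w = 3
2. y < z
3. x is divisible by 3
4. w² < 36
Yes

Take x = 0, y = -1, z = 0, w = 0. Substituting into each constraint:
  (1) 3(0) - 3(-1) - 2(0) + 3(0) = 3 ✓
  (2) -1 < 0 ✓
  (3) 0 = 3 × 0, remainder 0 ✓
  (4) w² = (0)² = 0, and 0 < 36 ✓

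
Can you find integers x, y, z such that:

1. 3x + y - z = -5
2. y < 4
Yes

Take x = 0, y = -5, z = 0. Substituting into each constraint:
  (1) 3(0) + (-5) + 0 = -5 ✓
  (2) -5 < 4 ✓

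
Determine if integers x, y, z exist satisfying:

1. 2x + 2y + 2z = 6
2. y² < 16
Yes

Take x = 0, y = 3, z = 0. Substituting into each constraint:
  (1) 2(0) + 2(3) + 2(0) = 6 ✓
  (2) y² = (3)² = 9, and 9 < 16 ✓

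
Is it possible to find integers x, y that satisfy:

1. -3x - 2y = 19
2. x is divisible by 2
No

The full constraint system is jointly infeasible over the integers. Each constraint and what it forces:

  - -3x - 2y = 19: is a linear equation tying the variables together
  - x is divisible by 2: restricts x to multiples of 2

Modular obstruction: writing x = 2x', every remaining term of the linear equation is divisible by 2, so the left side is ≡ 0 (mod 2); but the right side 19 ≡ 1 (mod 2). No integers can satisfy it.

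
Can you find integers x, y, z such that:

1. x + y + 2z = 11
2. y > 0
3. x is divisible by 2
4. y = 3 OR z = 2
Yes

Take x = 6, y = 3, z = 1. Substituting into each constraint:
  (1) 6 + 3 + 2(1) = 11 ✓
  (2) 3 > 0 ✓
  (3) 6 = 2 × 3, remainder 0 ✓
  (4) y = 3, target 3 ✓ (first branch holds)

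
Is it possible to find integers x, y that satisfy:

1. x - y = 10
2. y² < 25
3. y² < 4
Yes

Take x = 10, y = 0. Substituting into each constraint:
  (1) 10 + 0 = 10 ✓
  (2) y² = (0)² = 0, and 0 < 25 ✓
  (3) y² = (0)² = 0, and 0 < 4 ✓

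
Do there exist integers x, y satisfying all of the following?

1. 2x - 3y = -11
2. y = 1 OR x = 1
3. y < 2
Yes

Take x = -4, y = 1. Substituting into each constraint:
  (1) 2(-4) - 3(1) = -11 ✓
  (2) y = 1, target 1 ✓ (first branch holds)
  (3) 1 < 2 ✓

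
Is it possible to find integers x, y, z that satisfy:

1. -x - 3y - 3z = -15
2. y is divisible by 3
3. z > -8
Yes

Take x = 15, y = 0, z = 0. Substituting into each constraint:
  (1) (-15) - 3(0) - 3(0) = -15 ✓
  (2) 0 = 3 × 0, remainder 0 ✓
  (3) 0 > -8 ✓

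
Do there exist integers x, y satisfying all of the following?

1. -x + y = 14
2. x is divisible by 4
Yes

Take x = 0, y = 14. Substituting into each constraint:
  (1) 0 + 14 = 14 ✓
  (2) 0 = 4 × 0, remainder 0 ✓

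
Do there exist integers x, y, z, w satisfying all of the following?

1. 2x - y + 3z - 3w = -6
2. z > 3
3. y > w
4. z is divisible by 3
Yes

Take x = -1, y = 25, z = 6, w = -1. Substituting into each constraint:
  (1) 2(-1) + (-25) + 3(6) - 3(-1) = -6 ✓
  (2) 6 > 3 ✓
  (3) 25 > -1 ✓
  (4) 6 = 3 × 2, remainder 0 ✓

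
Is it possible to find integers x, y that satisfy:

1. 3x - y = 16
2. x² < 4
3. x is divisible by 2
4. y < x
Yes

Take x = 0, y = -16. Substituting into each constraint:
  (1) 3(0) + 16 = 16 ✓
  (2) x² = (0)² = 0, and 0 < 4 ✓
  (3) 0 = 2 × 0, remainder 0 ✓
  (4) -16 < 0 ✓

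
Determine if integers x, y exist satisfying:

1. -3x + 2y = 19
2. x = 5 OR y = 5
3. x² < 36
Yes

Take x = -3, y = 5. Substituting into each constraint:
  (1) -3(-3) + 2(5) = 19 ✓
  (2) y = 5, target 5 ✓ (second branch holds)
  (3) x² = (-3)² = 9, and 9 < 36 ✓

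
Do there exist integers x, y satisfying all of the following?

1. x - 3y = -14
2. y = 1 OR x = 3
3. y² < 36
Yes

Take x = -11, y = 1. Substituting into each constraint:
  (1) (-11) - 3(1) = -14 ✓
  (2) y = 1, target 1 ✓ (first branch holds)
  (3) y² = (1)² = 1, and 1 < 36 ✓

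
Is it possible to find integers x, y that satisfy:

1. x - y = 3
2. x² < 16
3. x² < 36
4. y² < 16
Yes

Take x = 3, y = 0. Substituting into each constraint:
  (1) 3 + 0 = 3 ✓
  (2) x² = (3)² = 9, and 9 < 16 ✓
  (3) x² = (3)² = 9, and 9 < 36 ✓
  (4) y² = (0)² = 0, and 0 < 16 ✓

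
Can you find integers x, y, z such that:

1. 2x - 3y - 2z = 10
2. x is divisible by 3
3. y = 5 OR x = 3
Yes

Take x = 3, y = 0, z = -2. Substituting into each constraint:
  (1) 2(3) - 3(0) - 2(-2) = 10 ✓
  (2) 3 = 3 × 1, remainder 0 ✓
  (3) x = 3, target 3 ✓ (second branch holds)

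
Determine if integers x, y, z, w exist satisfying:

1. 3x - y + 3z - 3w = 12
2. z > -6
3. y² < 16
Yes

Take x = 0, y = 0, z = 0, w = -4. Substituting into each constraint:
  (1) 3(0) + 0 + 3(0) - 3(-4) = 12 ✓
  (2) 0 > -6 ✓
  (3) y² = (0)² = 0, and 0 < 16 ✓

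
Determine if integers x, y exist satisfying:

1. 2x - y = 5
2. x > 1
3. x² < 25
Yes

Take x = 3, y = 1. Substituting into each constraint:
  (1) 2(3) + (-1) = 5 ✓
  (2) 3 > 1 ✓
  (3) x² = (3)² = 9, and 9 < 25 ✓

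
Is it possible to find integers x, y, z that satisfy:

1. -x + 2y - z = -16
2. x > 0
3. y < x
Yes

Take x = 1, y = 0, z = 15. Substituting into each constraint:
  (1) (-1) + 2(0) + (-15) = -16 ✓
  (2) 1 > 0 ✓
  (3) 0 < 1 ✓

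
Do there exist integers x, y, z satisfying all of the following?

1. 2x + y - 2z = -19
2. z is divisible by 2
Yes

Take x = -10, y = 1, z = 0. Substituting into each constraint:
  (1) 2(-10) + 1 - 2(0) = -19 ✓
  (2) 0 = 2 × 0, remainder 0 ✓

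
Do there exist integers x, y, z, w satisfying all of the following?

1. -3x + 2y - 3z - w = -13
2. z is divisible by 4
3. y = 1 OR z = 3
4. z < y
Yes

Take x = 0, y = 1, z = 0, w = 15. Substituting into each constraint:
  (1) -3(0) + 2(1) - 3(0) + (-15) = -13 ✓
  (2) 0 = 4 × 0, remainder 0 ✓
  (3) y = 1, target 1 ✓ (first branch holds)
  (4) 0 < 1 ✓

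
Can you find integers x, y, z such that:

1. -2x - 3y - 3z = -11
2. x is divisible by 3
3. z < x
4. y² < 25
No

A contradictory subset is {-2x - 3y - 3z = -11, x is divisible by 3}. No integer assignment can satisfy these jointly:

  - -2x - 3y - 3z = -11: is a linear equation tying the variables together
  - x is divisible by 3: restricts x to multiples of 3

Modular obstruction: writing x = 3x', every remaining term of the linear equation is divisible by 3, so the left side is ≡ 0 (mod 3); but the right side -11 ≡ 1 (mod 3). No integers can satisfy it.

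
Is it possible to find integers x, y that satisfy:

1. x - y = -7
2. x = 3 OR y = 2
Yes

Take x = -5, y = 2. Substituting into each constraint:
  (1) (-5) + (-2) = -7 ✓
  (2) y = 2, target 2 ✓ (second branch holds)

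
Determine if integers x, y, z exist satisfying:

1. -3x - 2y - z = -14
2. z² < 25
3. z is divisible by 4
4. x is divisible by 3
Yes

Take x = 0, y = 7, z = 0. Substituting into each constraint:
  (1) -3(0) - 2(7) + 0 = -14 ✓
  (2) z² = (0)² = 0, and 0 < 25 ✓
  (3) 0 = 4 × 0, remainder 0 ✓
  (4) 0 = 3 × 0, remainder 0 ✓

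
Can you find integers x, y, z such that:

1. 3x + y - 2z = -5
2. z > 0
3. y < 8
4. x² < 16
Yes

Take x = 1, y = 0, z = 4. Substituting into each constraint:
  (1) 3(1) + 0 - 2(4) = -5 ✓
  (2) 4 > 0 ✓
  (3) 0 < 8 ✓
  (4) x² = (1)² = 1, and 1 < 16 ✓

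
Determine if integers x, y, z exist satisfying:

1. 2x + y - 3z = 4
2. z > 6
Yes

Take x = 0, y = 25, z = 7. Substituting into each constraint:
  (1) 2(0) + 25 - 3(7) = 4 ✓
  (2) 7 > 6 ✓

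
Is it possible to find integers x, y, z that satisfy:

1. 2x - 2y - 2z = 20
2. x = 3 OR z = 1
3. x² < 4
Yes

Take x = 0, y = -11, z = 1. Substituting into each constraint:
  (1) 2(0) - 2(-11) - 2(1) = 20 ✓
  (2) z = 1, target 1 ✓ (second branch holds)
  (3) x² = (0)² = 0, and 0 < 4 ✓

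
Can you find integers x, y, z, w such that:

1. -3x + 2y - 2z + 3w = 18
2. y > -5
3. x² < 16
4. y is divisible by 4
Yes

Take x = 0, y = 0, z = -9, w = 0. Substituting into each constraint:
  (1) -3(0) + 2(0) - 2(-9) + 3(0) = 18 ✓
  (2) 0 > -5 ✓
  (3) x² = (0)² = 0, and 0 < 16 ✓
  (4) 0 = 4 × 0, remainder 0 ✓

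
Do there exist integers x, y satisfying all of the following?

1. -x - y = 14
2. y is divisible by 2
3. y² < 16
Yes

Take x = -14, y = 0. Substituting into each constraint:
  (1) 14 + 0 = 14 ✓
  (2) 0 = 2 × 0, remainder 0 ✓
  (3) y² = (0)² = 0, and 0 < 16 ✓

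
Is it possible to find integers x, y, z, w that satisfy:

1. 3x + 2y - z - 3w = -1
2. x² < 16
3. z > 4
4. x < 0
Yes

Take x = -1, y = 0, z = 7, w = -3. Substituting into each constraint:
  (1) 3(-1) + 2(0) + (-7) - 3(-3) = -1 ✓
  (2) x² = (-1)² = 1, and 1 < 16 ✓
  (3) 7 > 4 ✓
  (4) -1 < 0 ✓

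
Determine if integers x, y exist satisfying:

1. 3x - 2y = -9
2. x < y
Yes

Take x = 1, y = 6. Substituting into each constraint:
  (1) 3(1) - 2(6) = -9 ✓
  (2) 1 < 6 ✓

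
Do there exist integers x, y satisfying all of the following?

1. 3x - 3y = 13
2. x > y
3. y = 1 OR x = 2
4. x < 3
No

Even the single constraint (3x - 3y = 13) is infeasible over the integers.

  - 3x - 3y = 13: every term on the left is divisible by 3, so the LHS ≡ 0 (mod 3), but the RHS 13 is not — no integer solution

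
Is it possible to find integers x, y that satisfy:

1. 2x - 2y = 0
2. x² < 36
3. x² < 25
Yes

Take x = 0, y = 0. Substituting into each constraint:
  (1) 2(0) - 2(0) = 0 ✓
  (2) x² = (0)² = 0, and 0 < 36 ✓
  (3) x² = (0)² = 0, and 0 < 25 ✓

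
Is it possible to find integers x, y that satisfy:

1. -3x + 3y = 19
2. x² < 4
No

Even the single constraint (-3x + 3y = 19) is infeasible over the integers.

  - -3x + 3y = 19: every term on the left is divisible by 3, so the LHS ≡ 0 (mod 3), but the RHS 19 is not — no integer solution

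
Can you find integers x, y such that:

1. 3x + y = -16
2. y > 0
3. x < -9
Yes

Take x = -10, y = 14. Substituting into each constraint:
  (1) 3(-10) + 14 = -16 ✓
  (2) 14 > 0 ✓
  (3) -10 < -9 ✓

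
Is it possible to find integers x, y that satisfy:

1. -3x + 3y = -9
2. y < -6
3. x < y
No

A contradictory subset is {-3x + 3y = -9, x < y}. No integer assignment can satisfy these jointly:

  - -3x + 3y = -9: is a linear equation tying the variables together
  - x < y: bounds one variable relative to another variable

From the equation, x − y = 3, i.e. y − x = -3; but y > x requires y − x ≥ 1. Contradiction.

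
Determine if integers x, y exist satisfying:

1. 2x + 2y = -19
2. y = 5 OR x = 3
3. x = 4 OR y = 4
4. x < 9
No

Even the single constraint (2x + 2y = -19) is infeasible over the integers.

  - 2x + 2y = -19: every term on the left is divisible by 2, so the LHS ≡ 0 (mod 2), but the RHS -19 is not — no integer solution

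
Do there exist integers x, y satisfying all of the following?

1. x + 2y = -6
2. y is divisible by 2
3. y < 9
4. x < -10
Yes

Take x = -14, y = 4. Substituting into each constraint:
  (1) (-14) + 2(4) = -6 ✓
  (2) 4 = 2 × 2, remainder 0 ✓
  (3) 4 < 9 ✓
  (4) -14 < -10 ✓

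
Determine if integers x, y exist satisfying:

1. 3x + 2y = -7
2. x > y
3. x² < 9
Yes

Take x = 1, y = -5. Substituting into each constraint:
  (1) 3(1) + 2(-5) = -7 ✓
  (2) 1 > -5 ✓
  (3) x² = (1)² = 1, and 1 < 9 ✓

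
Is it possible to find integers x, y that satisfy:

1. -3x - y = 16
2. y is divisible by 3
No

The full constraint system is jointly infeasible over the integers. Each constraint and what it forces:

  - -3x - y = 16: is a linear equation tying the variables together
  - y is divisible by 3: restricts y to multiples of 3

Modular obstruction: writing y = 3y', every remaining term of the linear equation is divisible by 3, so the left side is ≡ 0 (mod 3); but the right side 16 ≡ 1 (mod 3). No integers can satisfy it.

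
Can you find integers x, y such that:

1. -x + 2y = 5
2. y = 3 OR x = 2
Yes

Take x = 1, y = 3. Substituting into each constraint:
  (1) (-1) + 2(3) = 5 ✓
  (2) y = 3, target 3 ✓ (first branch holds)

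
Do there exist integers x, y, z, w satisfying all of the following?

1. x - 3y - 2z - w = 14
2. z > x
Yes

Take x = -1, y = -5, z = 0, w = 0. Substituting into each constraint:
  (1) (-1) - 3(-5) - 2(0) + 0 = 14 ✓
  (2) 0 > -1 ✓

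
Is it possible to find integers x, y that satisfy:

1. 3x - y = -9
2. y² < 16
Yes

Take x = -3, y = 0. Substituting into each constraint:
  (1) 3(-3) + 0 = -9 ✓
  (2) y² = (0)² = 0, and 0 < 16 ✓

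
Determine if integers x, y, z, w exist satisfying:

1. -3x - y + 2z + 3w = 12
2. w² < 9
Yes

Take x = 0, y = -12, z = 0, w = 0. Substituting into each constraint:
  (1) -3(0) + 12 + 2(0) + 3(0) = 12 ✓
  (2) w² = (0)² = 0, and 0 < 9 ✓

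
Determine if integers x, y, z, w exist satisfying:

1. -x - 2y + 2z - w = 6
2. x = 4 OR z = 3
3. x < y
Yes

Take x = 5, y = 6, z = 3, w = -17. Substituting into each constraint:
  (1) (-5) - 2(6) + 2(3) + 17 = 6 ✓
  (2) z = 3, target 3 ✓ (second branch holds)
  (3) 5 < 6 ✓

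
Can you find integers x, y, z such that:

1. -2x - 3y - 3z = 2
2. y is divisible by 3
Yes

Take x = 2, y = 0, z = -2. Substituting into each constraint:
  (1) -2(2) - 3(0) - 3(-2) = 2 ✓
  (2) 0 = 3 × 0, remainder 0 ✓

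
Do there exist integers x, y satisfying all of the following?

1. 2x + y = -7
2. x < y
Yes

Take x = -4, y = 1. Substituting into each constraint:
  (1) 2(-4) + 1 = -7 ✓
  (2) -4 < 1 ✓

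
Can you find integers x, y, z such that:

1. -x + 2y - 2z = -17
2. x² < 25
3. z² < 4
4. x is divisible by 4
No

A contradictory subset is {-x + 2y - 2z = -17, x is divisible by 4}. No integer assignment can satisfy these jointly:

  - -x + 2y - 2z = -17: is a linear equation tying the variables together
  - x is divisible by 4: restricts x to multiples of 4

Modular obstruction: writing x = 4x', every remaining term of the linear equation is divisible by 2, so the left side is ≡ 0 (mod 2); but the right side -17 ≡ 1 (mod 2). No integers can satisfy it.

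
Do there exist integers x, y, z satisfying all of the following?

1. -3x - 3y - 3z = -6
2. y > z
Yes

Take x = 1, y = 1, z = 0. Substituting into each constraint:
  (1) -3(1) - 3(1) - 3(0) = -6 ✓
  (2) 1 > 0 ✓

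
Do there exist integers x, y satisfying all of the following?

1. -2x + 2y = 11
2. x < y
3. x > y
No

Even the single constraint (-2x + 2y = 11) is infeasible over the integers.

  - -2x + 2y = 11: every term on the left is divisible by 2, so the LHS ≡ 0 (mod 2), but the RHS 11 is not — no integer solution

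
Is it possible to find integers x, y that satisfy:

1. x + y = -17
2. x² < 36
Yes

Take x = 0, y = -17. Substituting into each constraint:
  (1) 0 + (-17) = -17 ✓
  (2) x² = (0)² = 0, and 0 < 36 ✓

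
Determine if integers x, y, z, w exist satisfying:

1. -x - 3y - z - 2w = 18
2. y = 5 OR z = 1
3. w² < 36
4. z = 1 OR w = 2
Yes

Take x = -19, y = 0, z = 1, w = 0. Substituting into each constraint:
  (1) 19 - 3(0) + (-1) - 2(0) = 18 ✓
  (2) z = 1, target 1 ✓ (second branch holds)
  (3) w² = (0)² = 0, and 0 < 36 ✓
  (4) z = 1, target 1 ✓ (first branch holds)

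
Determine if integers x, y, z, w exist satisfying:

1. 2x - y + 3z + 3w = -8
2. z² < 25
Yes

Take x = 0, y = 2, z = 0, w = -2. Substituting into each constraint:
  (1) 2(0) + (-2) + 3(0) + 3(-2) = -8 ✓
  (2) z² = (0)² = 0, and 0 < 25 ✓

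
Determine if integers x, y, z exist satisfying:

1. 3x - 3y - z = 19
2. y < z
Yes

Take x = 8, y = 1, z = 2. Substituting into each constraint:
  (1) 3(8) - 3(1) + (-2) = 19 ✓
  (2) 1 < 2 ✓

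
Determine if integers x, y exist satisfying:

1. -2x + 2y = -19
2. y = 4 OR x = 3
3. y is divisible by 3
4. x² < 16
No

Even the single constraint (-2x + 2y = -19) is infeasible over the integers.

  - -2x + 2y = -19: every term on the left is divisible by 2, so the LHS ≡ 0 (mod 2), but the RHS -19 is not — no integer solution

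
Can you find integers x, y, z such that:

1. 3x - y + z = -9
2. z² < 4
Yes

Take x = -3, y = 0, z = 0. Substituting into each constraint:
  (1) 3(-3) + 0 + 0 = -9 ✓
  (2) z² = (0)² = 0, and 0 < 4 ✓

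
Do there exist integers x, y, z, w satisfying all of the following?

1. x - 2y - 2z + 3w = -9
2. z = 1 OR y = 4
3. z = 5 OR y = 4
Yes

Take x = 1, y = 4, z = 1, w = 0. Substituting into each constraint:
  (1) 1 - 2(4) - 2(1) + 3(0) = -9 ✓
  (2) z = 1, target 1 ✓ (first branch holds)
  (3) y = 4, target 4 ✓ (second branch holds)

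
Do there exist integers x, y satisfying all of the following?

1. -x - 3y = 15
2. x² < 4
Yes

Take x = 0, y = -5. Substituting into each constraint:
  (1) 0 - 3(-5) = 15 ✓
  (2) x² = (0)² = 0, and 0 < 4 ✓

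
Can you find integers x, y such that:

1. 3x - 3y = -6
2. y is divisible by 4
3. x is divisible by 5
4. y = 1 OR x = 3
No

A contradictory subset is {y is divisible by 4, x is divisible by 5, y = 1 OR x = 3}. No integer assignment can satisfy these jointly:

  - y is divisible by 4: restricts y to multiples of 4
  - x is divisible by 5: restricts x to multiples of 5
  - y = 1 OR x = 3: forces a choice: either y = 1 or x = 3

Split on the disjunction (y = 1 OR x = 3):
  • If y = 1: this contradicts the divisibility constraint — 1 is not a multiple of 4.
  • If x = 3: this contradicts the divisibility constraint — 3 is not a multiple of 5.
Both branches are infeasible, so the system has no integer solution.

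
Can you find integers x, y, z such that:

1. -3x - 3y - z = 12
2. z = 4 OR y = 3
Yes

Take x = 0, y = 3, z = -21. Substituting into each constraint:
  (1) -3(0) - 3(3) + 21 = 12 ✓
  (2) y = 3, target 3 ✓ (second branch holds)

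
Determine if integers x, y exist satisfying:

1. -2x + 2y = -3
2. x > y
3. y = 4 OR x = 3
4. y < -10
No

Even the single constraint (-2x + 2y = -3) is infeasible over the integers.

  - -2x + 2y = -3: every term on the left is divisible by 2, so the LHS ≡ 0 (mod 2), but the RHS -3 is not — no integer solution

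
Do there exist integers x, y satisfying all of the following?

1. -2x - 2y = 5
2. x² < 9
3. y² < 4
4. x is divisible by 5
No

Even the single constraint (-2x - 2y = 5) is infeasible over the integers.

  - -2x - 2y = 5: every term on the left is divisible by 2, so the LHS ≡ 0 (mod 2), but the RHS 5 is not — no integer solution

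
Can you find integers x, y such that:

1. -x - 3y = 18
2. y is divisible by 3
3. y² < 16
Yes

Take x = -18, y = 0. Substituting into each constraint:
  (1) 18 - 3(0) = 18 ✓
  (2) 0 = 3 × 0, remainder 0 ✓
  (3) y² = (0)² = 0, and 0 < 16 ✓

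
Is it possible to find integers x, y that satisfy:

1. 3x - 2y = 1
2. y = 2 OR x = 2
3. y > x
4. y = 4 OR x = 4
No

A contradictory subset is {3x - 2y = 1, y = 2 OR x = 2, y > x}. No integer assignment can satisfy these jointly:

  - 3x - 2y = 1: is a linear equation tying the variables together
  - y = 2 OR x = 2: forces a choice: either y = 2 or x = 2
  - y > x: bounds one variable relative to another variable

Split on the disjunction (y = 2 OR x = 2):
  • If y = 2: with y = 2, every remaining term of the linear equation is divisible by 3, so the left side is ≡ 0 (mod 3); but the right side 5 ≡ 2 (mod 3). No integers can satisfy it.
  • If x = 2: with x = 2, every remaining term of the linear equation is divisible by 2, so the left side is ≡ 0 (mod 2); but the right side -5 ≡ 1 (mod 2). No integers can satisfy it.
Both branches are infeasible, so the system has no integer solution.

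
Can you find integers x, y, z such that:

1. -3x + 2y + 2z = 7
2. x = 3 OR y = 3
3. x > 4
Yes

Take x = 5, y = 3, z = 8. Substituting into each constraint:
  (1) -3(5) + 2(3) + 2(8) = 7 ✓
  (2) y = 3, target 3 ✓ (second branch holds)
  (3) 5 > 4 ✓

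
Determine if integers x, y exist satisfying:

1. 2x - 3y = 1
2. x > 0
Yes

Take x = 2, y = 1. Substituting into each constraint:
  (1) 2(2) - 3(1) = 1 ✓
  (2) 2 > 0 ✓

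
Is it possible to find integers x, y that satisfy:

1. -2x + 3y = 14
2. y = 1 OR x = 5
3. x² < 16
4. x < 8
No

A contradictory subset is {-2x + 3y = 14, y = 1 OR x = 5, x² < 16}. No integer assignment can satisfy these jointly:

  - -2x + 3y = 14: is a linear equation tying the variables together
  - y = 1 OR x = 5: forces a choice: either y = 1 or x = 5
  - x² < 16: restricts x to |x| ≤ 3

Split on the disjunction (y = 1 OR x = 5):
  • If y = 1: with y = 1, every remaining term of the linear equation is divisible by 2, so the left side is ≡ 0 (mod 2); but the right side 11 ≡ 1 (mod 2). No integers can satisfy it.
  • If x = 5: this contradicts x² < 16, which requires |x| ≤ 3.
Both branches are infeasible, so the system has no integer solution.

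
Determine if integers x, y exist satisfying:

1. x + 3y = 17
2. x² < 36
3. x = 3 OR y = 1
No

The full constraint system is jointly infeasible over the integers. Each constraint and what it forces:

  - x + 3y = 17: is a linear equation tying the variables together
  - x² < 36: restricts x to |x| ≤ 5
  - x = 3 OR y = 1: forces a choice: either x = 3 or y = 1

Split on the disjunction (x = 3 OR y = 1):
  • If x = 3: with x = 3, every remaining term of the linear equation is divisible by 3, so the left side is ≡ 0 (mod 3); but the right side 14 ≡ 2 (mod 3). No integers can satisfy it.
  • If y = 1: the equation forces x = 14, but x² < 36 requires |x| ≤ 5.
Both branches are infeasible, so the system has no integer solution.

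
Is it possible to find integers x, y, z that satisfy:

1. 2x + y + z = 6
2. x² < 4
Yes

Take x = 0, y = 6, z = 0. Substituting into each constraint:
  (1) 2(0) + 6 + 0 = 6 ✓
  (2) x² = (0)² = 0, and 0 < 4 ✓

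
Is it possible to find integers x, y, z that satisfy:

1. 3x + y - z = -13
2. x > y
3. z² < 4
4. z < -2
No

A contradictory subset is {z² < 4, z < -2}. No integer assignment can satisfy these jointly:

  - z² < 4: restricts z to |z| ≤ 1
  - z < -2: bounds one variable relative to a constant

Direct contradiction: the bounds on z require z ≥ -1 and z ≤ -3 simultaneously, which is empty.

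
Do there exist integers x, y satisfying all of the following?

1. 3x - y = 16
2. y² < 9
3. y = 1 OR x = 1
No

The full constraint system is jointly infeasible over the integers. Each constraint and what it forces:

  - 3x - y = 16: is a linear equation tying the variables together
  - y² < 9: restricts y to |y| ≤ 2
  - y = 1 OR x = 1: forces a choice: either y = 1 or x = 1

Split on the disjunction (y = 1 OR x = 1):
  • If y = 1: with y = 1, every remaining term of the linear equation is divisible by 3, so the left side is ≡ 0 (mod 3); but the right side 17 ≡ 2 (mod 3). No integers can satisfy it.
  • If x = 1: the equation forces y = -13, but y² < 9 requires |y| ≤ 2.
Both branches are infeasible, so the system has no integer solution.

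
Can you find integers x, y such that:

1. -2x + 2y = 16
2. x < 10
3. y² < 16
Yes

Take x = -8, y = 0. Substituting into each constraint:
  (1) -2(-8) + 2(0) = 16 ✓
  (2) -8 < 10 ✓
  (3) y² = (0)² = 0, and 0 < 16 ✓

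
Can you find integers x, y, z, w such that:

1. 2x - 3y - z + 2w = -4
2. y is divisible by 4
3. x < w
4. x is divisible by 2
Yes

Take x = 0, y = 0, z = 6, w = 1. Substituting into each constraint:
  (1) 2(0) - 3(0) + (-6) + 2(1) = -4 ✓
  (2) 0 = 4 × 0, remainder 0 ✓
  (3) 0 < 1 ✓
  (4) 0 = 2 × 0, remainder 0 ✓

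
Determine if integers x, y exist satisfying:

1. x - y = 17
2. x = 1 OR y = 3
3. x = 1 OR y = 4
Yes

Take x = 1, y = -16. Substituting into each constraint:
  (1) 1 + 16 = 17 ✓
  (2) x = 1, target 1 ✓ (first branch holds)
  (3) x = 1, target 1 ✓ (first branch holds)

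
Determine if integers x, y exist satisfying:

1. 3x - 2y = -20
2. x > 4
Yes

Take x = 6, y = 19. Substituting into each constraint:
  (1) 3(6) - 2(19) = -20 ✓
  (2) 6 > 4 ✓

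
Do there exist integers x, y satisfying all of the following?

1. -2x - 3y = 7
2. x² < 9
Yes

Take x = 1, y = -3. Substituting into each constraint:
  (1) -2(1) - 3(-3) = 7 ✓
  (2) x² = (1)² = 1, and 1 < 9 ✓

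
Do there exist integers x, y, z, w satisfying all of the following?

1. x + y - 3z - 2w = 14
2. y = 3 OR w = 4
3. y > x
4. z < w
Yes

Take x = -3, y = -2, z = -9, w = 4. Substituting into each constraint:
  (1) (-3) + (-2) - 3(-9) - 2(4) = 14 ✓
  (2) w = 4, target 4 ✓ (second branch holds)
  (3) -2 > -3 ✓
  (4) -9 < 4 ✓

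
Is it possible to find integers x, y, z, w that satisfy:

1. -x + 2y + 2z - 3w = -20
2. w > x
Yes

Take x = -2, y = 0, z = -11, w = 0. Substituting into each constraint:
  (1) 2 + 2(0) + 2(-11) - 3(0) = -20 ✓
  (2) 0 > -2 ✓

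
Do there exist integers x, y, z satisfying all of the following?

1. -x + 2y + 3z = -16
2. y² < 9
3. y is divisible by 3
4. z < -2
Yes

Take x = 7, y = 0, z = -3. Substituting into each constraint:
  (1) (-7) + 2(0) + 3(-3) = -16 ✓
  (2) y² = (0)² = 0, and 0 < 9 ✓
  (3) 0 = 3 × 0, remainder 0 ✓
  (4) -3 < -2 ✓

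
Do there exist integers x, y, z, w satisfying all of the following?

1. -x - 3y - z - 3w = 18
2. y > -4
Yes

Take x = -18, y = 0, z = 0, w = 0. Substituting into each constraint:
  (1) 18 - 3(0) + 0 - 3(0) = 18 ✓
  (2) 0 > -4 ✓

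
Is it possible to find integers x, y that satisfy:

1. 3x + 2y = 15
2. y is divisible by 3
Yes

Take x = 5, y = 0. Substituting into each constraint:
  (1) 3(5) + 2(0) = 15 ✓
  (2) 0 = 3 × 0, remainder 0 ✓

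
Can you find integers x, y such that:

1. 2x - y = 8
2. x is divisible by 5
Yes

Take x = 0, y = -8. Substituting into each constraint:
  (1) 2(0) + 8 = 8 ✓
  (2) 0 = 5 × 0, remainder 0 ✓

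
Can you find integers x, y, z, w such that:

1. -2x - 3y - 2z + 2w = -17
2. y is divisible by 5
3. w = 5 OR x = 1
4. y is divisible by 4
No

A contradictory subset is {-2x - 3y - 2z + 2w = -17, y is divisible by 4}. No integer assignment can satisfy these jointly:

  - -2x - 3y - 2z + 2w = -17: is a linear equation tying the variables together
  - y is divisible by 4: restricts y to multiples of 4

Modular obstruction: writing y = 4y', every remaining term of the linear equation is divisible by 2, so the left side is ≡ 0 (mod 2); but the right side -17 ≡ 1 (mod 2). No integers can satisfy it.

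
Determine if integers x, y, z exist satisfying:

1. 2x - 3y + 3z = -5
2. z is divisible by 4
Yes

Take x = 2, y = 3, z = 0. Substituting into each constraint:
  (1) 2(2) - 3(3) + 3(0) = -5 ✓
  (2) 0 = 4 × 0, remainder 0 ✓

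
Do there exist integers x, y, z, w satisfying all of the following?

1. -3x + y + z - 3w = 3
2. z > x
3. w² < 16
Yes

Take x = -1, y = 0, z = 0, w = 0. Substituting into each constraint:
  (1) -3(-1) + 0 + 0 - 3(0) = 3 ✓
  (2) 0 > -1 ✓
  (3) w² = (0)² = 0, and 0 < 16 ✓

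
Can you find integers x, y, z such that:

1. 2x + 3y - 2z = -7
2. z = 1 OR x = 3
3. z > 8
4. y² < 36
Yes

Take x = 3, y = 3, z = 11. Substituting into each constraint:
  (1) 2(3) + 3(3) - 2(11) = -7 ✓
  (2) x = 3, target 3 ✓ (second branch holds)
  (3) 11 > 8 ✓
  (4) y² = (3)² = 9, and 9 < 36 ✓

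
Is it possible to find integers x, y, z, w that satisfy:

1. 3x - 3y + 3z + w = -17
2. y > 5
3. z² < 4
Yes

Take x = 0, y = 6, z = 0, w = 1. Substituting into each constraint:
  (1) 3(0) - 3(6) + 3(0) + 1 = -17 ✓
  (2) 6 > 5 ✓
  (3) z² = (0)² = 0, and 0 < 4 ✓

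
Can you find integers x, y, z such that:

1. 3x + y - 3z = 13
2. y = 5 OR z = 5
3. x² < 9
Yes

Take x = 2, y = 22, z = 5. Substituting into each constraint:
  (1) 3(2) + 22 - 3(5) = 13 ✓
  (2) z = 5, target 5 ✓ (second branch holds)
  (3) x² = (2)² = 4, and 4 < 9 ✓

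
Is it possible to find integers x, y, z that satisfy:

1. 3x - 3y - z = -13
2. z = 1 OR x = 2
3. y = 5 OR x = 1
Yes

Take x = 2, y = 5, z = 4. Substituting into each constraint:
  (1) 3(2) - 3(5) + (-4) = -13 ✓
  (2) x = 2, target 2 ✓ (second branch holds)
  (3) y = 5, target 5 ✓ (first branch holds)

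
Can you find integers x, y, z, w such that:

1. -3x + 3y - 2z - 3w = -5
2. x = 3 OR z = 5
Yes

Take x = 3, y = 6, z = 7, w = 0. Substituting into each constraint:
  (1) -3(3) + 3(6) - 2(7) - 3(0) = -5 ✓
  (2) x = 3, target 3 ✓ (first branch holds)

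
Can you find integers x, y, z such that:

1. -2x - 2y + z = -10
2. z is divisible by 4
Yes

Take x = 0, y = 5, z = 0. Substituting into each constraint:
  (1) -2(0) - 2(5) + 0 = -10 ✓
  (2) 0 = 4 × 0, remainder 0 ✓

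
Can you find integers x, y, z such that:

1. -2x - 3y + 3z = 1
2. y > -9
Yes

Take x = 1, y = -1, z = 0. Substituting into each constraint:
  (1) -2(1) - 3(-1) + 3(0) = 1 ✓
  (2) -1 > -9 ✓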